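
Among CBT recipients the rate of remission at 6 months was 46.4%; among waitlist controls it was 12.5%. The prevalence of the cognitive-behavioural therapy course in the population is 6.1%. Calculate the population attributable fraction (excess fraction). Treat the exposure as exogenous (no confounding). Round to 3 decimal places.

p₁ = 0.464, p₀ = 0.125.
Overall risk P(Y=1) = π·p₁ + (1−π)·p₀ = 0.061×0.464 + 0.939×0.125 = 0.14568.
Under exogeneity, PAF = [P(Y=1) − p₀] / P(Y=1).
PAF = (0.14568 − 0.125) / 0.14568 ≈ 0.1419

PAF ≈ 0.142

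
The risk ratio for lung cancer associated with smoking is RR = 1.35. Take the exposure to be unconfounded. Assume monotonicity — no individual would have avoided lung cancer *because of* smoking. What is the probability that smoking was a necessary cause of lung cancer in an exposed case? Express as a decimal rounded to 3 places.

PN ≈ 0.259

Under exogeneity and monotonicity, PN = (RR − 1) / RR = 1 − 1/RR.
PN = (1.35 − 1) / 1.35 = 0.35 / 1.35 ≈ 0.2593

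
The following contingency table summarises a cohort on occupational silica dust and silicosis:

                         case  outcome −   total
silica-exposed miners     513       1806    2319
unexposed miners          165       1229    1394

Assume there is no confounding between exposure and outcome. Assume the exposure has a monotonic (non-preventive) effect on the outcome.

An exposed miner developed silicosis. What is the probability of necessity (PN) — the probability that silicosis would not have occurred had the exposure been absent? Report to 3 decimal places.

PN ≈ 0.465

p₁ = P(outcome | exposed) = 513/2319 = 0.22122
p₀ = P(outcome | unexposed) = 165/1394 = 0.11836
Under exogeneity and monotonicity, PN = (p₁ − p₀)/p₁.
PN = (0.22122 − 0.11836) / 0.22122 ≈ 0.4649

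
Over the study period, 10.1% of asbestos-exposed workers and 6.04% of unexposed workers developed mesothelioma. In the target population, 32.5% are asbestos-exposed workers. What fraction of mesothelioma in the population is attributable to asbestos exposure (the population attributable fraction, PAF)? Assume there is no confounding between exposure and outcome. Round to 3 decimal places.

p₁ = 0.101, p₀ = 0.0604.
Overall risk P(Y=1) = π·p₁ + (1−π)·p₀ = 0.325×0.101 + 0.675×0.0604 = 0.073595.
Under exogeneity, PAF = [P(Y=1) − p₀] / P(Y=1).
PAF = (0.073595 − 0.0604) / 0.073595 ≈ 0.1793

PAF ≈ 0.179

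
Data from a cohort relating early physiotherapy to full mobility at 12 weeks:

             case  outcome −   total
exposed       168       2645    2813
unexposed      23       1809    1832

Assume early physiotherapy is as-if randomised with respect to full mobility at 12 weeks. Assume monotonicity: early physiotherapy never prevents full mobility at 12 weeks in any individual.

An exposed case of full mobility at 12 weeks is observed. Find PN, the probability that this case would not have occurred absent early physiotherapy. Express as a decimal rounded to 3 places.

p₁ = P(outcome | exposed) = 168/2813 = 0.059723
p₀ = P(outcome | unexposed) = 23/1832 = 0.012555
Under exogeneity and monotonicity, PN = (p₁ − p₀)/p₁.
PN = (0.059723 − 0.012555) / 0.059723 ≈ 0.7898

PN ≈ 0.790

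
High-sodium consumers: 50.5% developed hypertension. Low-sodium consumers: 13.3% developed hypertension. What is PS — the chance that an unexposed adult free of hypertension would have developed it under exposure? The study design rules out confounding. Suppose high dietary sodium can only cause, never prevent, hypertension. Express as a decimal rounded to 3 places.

PS ≈ 0.429

p₁ = 0.505, p₀ = 0.133.
Under exogeneity and monotonicity, PS = (p₁ − p₀) / (1 − p₀).
PS = (0.505 − 0.133) / (1 − 0.133) = 0.372 / 0.867 ≈ 0.4291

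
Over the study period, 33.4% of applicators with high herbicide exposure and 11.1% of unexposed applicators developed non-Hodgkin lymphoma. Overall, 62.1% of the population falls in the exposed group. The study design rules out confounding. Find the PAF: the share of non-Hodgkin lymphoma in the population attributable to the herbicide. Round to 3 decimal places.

PAF ≈ 0.555

p₁ = 0.334, p₀ = 0.111.
Overall risk P(Y=1) = π·p₁ + (1−π)·p₀ = 0.621×0.334 + 0.379×0.111 = 0.24948.
Under exogeneity, PAF = [P(Y=1) − p₀] / P(Y=1).
PAF = (0.24948 − 0.111) / 0.24948 ≈ 0.5551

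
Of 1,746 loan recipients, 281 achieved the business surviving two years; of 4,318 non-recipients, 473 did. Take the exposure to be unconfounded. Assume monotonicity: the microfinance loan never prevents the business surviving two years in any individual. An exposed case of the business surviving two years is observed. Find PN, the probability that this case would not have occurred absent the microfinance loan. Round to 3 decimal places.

PN ≈ 0.319

p₁ = P(outcome | exposed) = 281/1746 = 0.16094
p₀ = P(outcome | unexposed) = 473/4318 = 0.10954
Under exogeneity and monotonicity, PN = (p₁ − p₀) / p₁.
PN = (0.16094 − 0.10954) / 0.16094 = 0.051398 / 0.16094 ≈ 0.3194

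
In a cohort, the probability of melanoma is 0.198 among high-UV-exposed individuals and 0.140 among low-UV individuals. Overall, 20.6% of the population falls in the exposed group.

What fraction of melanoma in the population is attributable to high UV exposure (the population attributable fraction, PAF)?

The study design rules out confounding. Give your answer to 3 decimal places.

PAF ≈ 0.079

Let p₁ = 0.198, p₀ = 0.14.
Overall risk P(Y=1) = π·p₁ + (1−π)·p₀ = 0.206×0.198 + 0.794×0.14 = 0.15195.
Under exogeneity, PAF = [P(Y=1) − p₀] / P(Y=1).
PAF = (0.15195 − 0.14) / 0.15195 ≈ 0.0786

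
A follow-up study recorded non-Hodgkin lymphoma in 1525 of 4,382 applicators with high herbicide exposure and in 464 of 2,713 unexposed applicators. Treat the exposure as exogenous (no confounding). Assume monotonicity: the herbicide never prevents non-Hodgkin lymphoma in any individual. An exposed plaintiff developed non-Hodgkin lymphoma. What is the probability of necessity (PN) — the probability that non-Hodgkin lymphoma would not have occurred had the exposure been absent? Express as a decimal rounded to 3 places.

PN ≈ 0.509

p₁ = P(outcome | exposed) = 1525/4382 = 0.34801
p₀ = P(outcome | unexposed) = 464/2713 = 0.17103
Under exogeneity and monotonicity, PN = (p₁ − p₀) / p₁.
PN = (0.34801 − 0.17103) / 0.34801 = 0.17699 / 0.34801 ≈ 0.5086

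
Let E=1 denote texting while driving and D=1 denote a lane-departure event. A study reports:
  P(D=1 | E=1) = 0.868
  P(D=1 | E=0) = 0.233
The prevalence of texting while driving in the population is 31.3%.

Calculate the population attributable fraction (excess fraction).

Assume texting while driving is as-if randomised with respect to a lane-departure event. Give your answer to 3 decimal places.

Let p₁ = 0.868, p₀ = 0.233.
Overall risk P(Y=1) = π·p₁ + (1−π)·p₀ = 0.313×0.868 + 0.687×0.233 = 0.43175.
Under exogeneity, PAF = [P(Y=1) − p₀] / P(Y=1).
PAF = (0.43175 − 0.233) / 0.43175 ≈ 0.4603

PAF ≈ 0.460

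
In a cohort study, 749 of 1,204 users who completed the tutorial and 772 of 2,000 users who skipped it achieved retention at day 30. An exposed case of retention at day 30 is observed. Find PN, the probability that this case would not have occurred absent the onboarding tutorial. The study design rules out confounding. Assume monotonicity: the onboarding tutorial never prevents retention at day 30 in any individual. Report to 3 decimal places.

PN ≈ 0.380

p₁ = P(outcome | exposed) = 749/1204 = 0.62209
p₀ = P(outcome | unexposed) = 772/2000 = 0.386
Under exogeneity and monotonicity, PN = (p₁ − p₀) / p₁.
PN = (0.62209 − 0.386) / 0.62209 = 0.23609 / 0.62209 ≈ 0.3795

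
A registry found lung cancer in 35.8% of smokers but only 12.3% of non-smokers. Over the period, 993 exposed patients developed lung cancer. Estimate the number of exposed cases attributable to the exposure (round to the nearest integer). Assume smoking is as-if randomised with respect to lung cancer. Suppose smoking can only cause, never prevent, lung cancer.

about 652 cases

p₁ = 0.358, p₀ = 0.123.
PN = (p₁ − p₀)/p₁ = (0.358 − 0.123) / 0.358 ≈ 0.65642.
Attributable cases ≈ PN × (exposed cases) = 0.65642 × 993 ≈ 651.83.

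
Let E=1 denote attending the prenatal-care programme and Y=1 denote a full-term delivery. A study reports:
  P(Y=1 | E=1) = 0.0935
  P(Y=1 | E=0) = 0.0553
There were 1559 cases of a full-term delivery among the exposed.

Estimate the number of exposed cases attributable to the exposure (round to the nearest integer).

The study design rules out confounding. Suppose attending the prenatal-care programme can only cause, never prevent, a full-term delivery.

Let p₁ = 0.0935, p₀ = 0.0553.
PN = (p₁ − p₀)/p₁ = (0.0935 − 0.0553) / 0.0935 ≈ 0.40856.
Attributable cases ≈ PN × (exposed cases) = 0.40856 × 1559 ≈ 636.94.

about 637 cases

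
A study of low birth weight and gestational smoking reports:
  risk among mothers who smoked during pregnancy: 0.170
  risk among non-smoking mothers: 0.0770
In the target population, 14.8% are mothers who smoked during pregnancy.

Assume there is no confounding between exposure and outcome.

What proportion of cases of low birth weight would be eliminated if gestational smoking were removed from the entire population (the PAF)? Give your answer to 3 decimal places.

PAF ≈ 0.152

Let p₁ = 0.17, p₀ = 0.077.
Overall risk P(Y=1) = π·p₁ + (1−π)·p₀ = 0.148×0.17 + 0.852×0.077 = 0.090764.
Under exogeneity, PAF = [P(Y=1) − p₀] / P(Y=1).
PAF = (0.090764 − 0.077) / 0.090764 ≈ 0.1516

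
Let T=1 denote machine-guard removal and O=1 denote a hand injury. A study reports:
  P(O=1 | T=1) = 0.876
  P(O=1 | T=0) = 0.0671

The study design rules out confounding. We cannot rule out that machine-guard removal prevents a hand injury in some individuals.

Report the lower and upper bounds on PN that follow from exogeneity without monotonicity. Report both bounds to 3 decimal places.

0.923 ≤ PN ≤ 1.000

Let p₁ = 0.876, p₀ = 0.0671.
Under exogeneity alone the bounds on PN are max{0,(p₁−p₀)/p₁} ≤ PN ≤ min{1,(1−p₀)/p₁}.
  lower = (p₁ − p₀)/p₁ = 0.8089 / 0.876 ≈ 0.9234
  upper = min{1, (1 − p₀)/p₁} = 0.9329 / 0.876 ≈ 1.0650 → capped at 1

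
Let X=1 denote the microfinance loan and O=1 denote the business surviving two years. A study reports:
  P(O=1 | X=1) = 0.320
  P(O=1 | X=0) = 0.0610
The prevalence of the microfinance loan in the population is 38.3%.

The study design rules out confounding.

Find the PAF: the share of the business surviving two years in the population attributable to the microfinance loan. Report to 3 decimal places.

Let p₁ = 0.32, p₀ = 0.061.
Overall risk P(Y=1) = π·p₁ + (1−π)·p₀ = 0.383×0.32 + 0.617×0.061 = 0.1602.
Under exogeneity, PAF = [P(Y=1) − p₀] / P(Y=1).
PAF = (0.1602 − 0.061) / 0.1602 ≈ 0.6192

PAF ≈ 0.619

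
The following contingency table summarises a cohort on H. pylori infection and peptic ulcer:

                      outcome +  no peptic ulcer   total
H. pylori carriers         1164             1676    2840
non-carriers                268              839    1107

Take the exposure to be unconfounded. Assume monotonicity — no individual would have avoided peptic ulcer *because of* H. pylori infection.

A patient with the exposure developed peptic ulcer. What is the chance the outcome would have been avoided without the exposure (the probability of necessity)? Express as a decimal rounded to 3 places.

PN ≈ 0.409

p₁ = P(outcome | exposed) = 1164/2840 = 0.40986
p₀ = P(outcome | unexposed) = 268/1107 = 0.2421
Under exogeneity and monotonicity, PN = (p₁ − p₀)/p₁.
PN = (0.40986 − 0.2421) / 0.40986 ≈ 0.4093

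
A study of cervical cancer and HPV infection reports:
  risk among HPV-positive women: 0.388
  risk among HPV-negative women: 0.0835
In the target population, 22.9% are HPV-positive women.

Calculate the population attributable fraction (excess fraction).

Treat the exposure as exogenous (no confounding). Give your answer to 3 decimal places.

Let p₁ = 0.388, p₀ = 0.0835.
Overall risk P(Y=1) = π·p₁ + (1−π)·p₀ = 0.229×0.388 + 0.771×0.0835 = 0.15323.
Under exogeneity, PAF = [P(Y=1) − p₀] / P(Y=1).
PAF = (0.15323 − 0.0835) / 0.15323 ≈ 0.4551

PAF ≈ 0.455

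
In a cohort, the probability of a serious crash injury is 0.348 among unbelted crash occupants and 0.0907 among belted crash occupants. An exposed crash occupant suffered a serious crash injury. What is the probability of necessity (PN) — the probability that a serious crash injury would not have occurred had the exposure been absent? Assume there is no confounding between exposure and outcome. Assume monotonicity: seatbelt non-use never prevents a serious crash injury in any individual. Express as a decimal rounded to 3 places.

PN ≈ 0.739

Let p₁ = 0.348, p₀ = 0.0907.
Under exogeneity and monotonicity, PN = (p₁ − p₀) / p₁.
PN = (0.348 − 0.0907) / 0.348 = 0.2573 / 0.348 ≈ 0.7394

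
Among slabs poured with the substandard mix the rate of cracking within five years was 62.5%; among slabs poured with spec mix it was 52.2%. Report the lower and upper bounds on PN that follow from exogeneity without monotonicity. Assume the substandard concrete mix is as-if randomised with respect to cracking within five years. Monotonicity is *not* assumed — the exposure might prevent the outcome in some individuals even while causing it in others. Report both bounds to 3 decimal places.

0.165 ≤ PN ≤ 0.765

p₁ = 0.625, p₀ = 0.522.
Under exogeneity alone the bounds on PN are max{0,(p₁−p₀)/p₁} ≤ PN ≤ min{1,(1−p₀)/p₁}.
  lower = (p₁ − p₀)/p₁ = 0.103 / 0.625 ≈ 0.1648
  upper = min{1, (1 − p₀)/p₁} = 0.478 / 0.625 ≈ 0.7648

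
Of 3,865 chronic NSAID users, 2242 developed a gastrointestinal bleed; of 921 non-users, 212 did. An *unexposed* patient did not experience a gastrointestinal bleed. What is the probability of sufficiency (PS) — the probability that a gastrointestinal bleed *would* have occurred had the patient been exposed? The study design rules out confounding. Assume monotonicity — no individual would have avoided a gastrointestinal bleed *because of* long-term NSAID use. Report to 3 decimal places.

PS ≈ 0.455

p₁ = P(outcome | exposed) = 2242/3865 = 0.58008
p₀ = P(outcome | unexposed) = 212/921 = 0.23018
Under exogeneity and monotonicity, PS = (p₁ − p₀) / (1 − p₀).
PS = (0.58008 − 0.23018) / (1 − 0.23018) = 0.34989 / 0.76982 ≈ 0.4545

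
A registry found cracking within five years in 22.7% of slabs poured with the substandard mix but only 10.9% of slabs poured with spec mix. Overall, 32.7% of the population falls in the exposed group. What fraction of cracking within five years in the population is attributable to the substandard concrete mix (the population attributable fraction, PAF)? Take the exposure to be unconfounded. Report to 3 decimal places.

PAF ≈ 0.261

p₁ = 0.227, p₀ = 0.109.
Overall risk P(Y=1) = π·p₁ + (1−π)·p₀ = 0.327×0.227 + 0.673×0.109 = 0.14759.
Under exogeneity, PAF = [P(Y=1) − p₀] / P(Y=1).
PAF = (0.14759 − 0.109) / 0.14759 ≈ 0.2614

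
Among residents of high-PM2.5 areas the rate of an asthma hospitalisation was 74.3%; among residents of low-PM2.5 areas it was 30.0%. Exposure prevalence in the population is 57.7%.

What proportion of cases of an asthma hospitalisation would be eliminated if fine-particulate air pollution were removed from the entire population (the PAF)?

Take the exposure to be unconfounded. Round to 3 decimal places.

PAF ≈ 0.460

p₁ = 0.743, p₀ = 0.3.
Overall risk P(Y=1) = π·p₁ + (1−π)·p₀ = 0.577×0.743 + 0.423×0.3 = 0.55561.
Under exogeneity, PAF = [P(Y=1) − p₀] / P(Y=1).
PAF = (0.55561 − 0.3) / 0.55561 ≈ 0.4601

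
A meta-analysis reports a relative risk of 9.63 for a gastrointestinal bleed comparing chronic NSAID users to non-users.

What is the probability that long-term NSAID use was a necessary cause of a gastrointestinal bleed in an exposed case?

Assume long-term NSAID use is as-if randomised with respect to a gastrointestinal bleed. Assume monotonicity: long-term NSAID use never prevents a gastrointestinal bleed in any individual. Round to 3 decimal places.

PN ≈ 0.896

Under exogeneity and monotonicity, PN = (RR − 1) / RR = 1 − 1/RR.
PN = (9.63 − 1) / 9.63 = 8.63 / 9.63 ≈ 0.8962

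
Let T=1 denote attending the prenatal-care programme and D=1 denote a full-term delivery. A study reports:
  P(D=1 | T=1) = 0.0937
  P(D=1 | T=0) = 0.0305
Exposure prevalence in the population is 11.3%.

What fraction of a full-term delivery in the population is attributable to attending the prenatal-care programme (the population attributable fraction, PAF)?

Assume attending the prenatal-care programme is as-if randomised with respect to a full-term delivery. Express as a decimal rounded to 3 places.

Let p₁ = 0.0937, p₀ = 0.0305.
Overall risk P(Y=1) = π·p₁ + (1−π)·p₀ = 0.113×0.0937 + 0.887×0.0305 = 0.037642.
Under exogeneity, PAF = [P(Y=1) − p₀] / P(Y=1).
PAF = (0.037642 − 0.0305) / 0.037642 ≈ 0.1897

PAF ≈ 0.190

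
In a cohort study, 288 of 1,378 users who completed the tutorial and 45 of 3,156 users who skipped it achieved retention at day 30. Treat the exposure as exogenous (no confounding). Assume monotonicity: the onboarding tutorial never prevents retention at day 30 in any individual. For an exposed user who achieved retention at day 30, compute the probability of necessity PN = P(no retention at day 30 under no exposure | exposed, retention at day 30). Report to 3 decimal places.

PN ≈ 0.932

p₁ = P(outcome | exposed) = 288/1378 = 0.209
p₀ = P(outcome | unexposed) = 45/3156 = 0.014259
Under exogeneity and monotonicity, PN = (p₁ − p₀) / p₁.
PN = (0.209 − 0.014259) / 0.209 = 0.19474 / 0.209 ≈ 0.9318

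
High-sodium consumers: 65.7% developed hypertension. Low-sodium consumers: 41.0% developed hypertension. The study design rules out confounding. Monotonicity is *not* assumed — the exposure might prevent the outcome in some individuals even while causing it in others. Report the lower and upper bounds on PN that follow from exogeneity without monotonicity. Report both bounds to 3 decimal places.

p₁ = 0.657, p₀ = 0.41.
Under exogeneity alone the bounds on PN are max{0,(p₁−p₀)/p₁} ≤ PN ≤ min{1,(1−p₀)/p₁}.
  lower = (p₁ − p₀)/p₁ = 0.247 / 0.657 ≈ 0.3760
  upper = min{1, (1 − p₀)/p₁} = 0.59 / 0.657 ≈ 0.8980

0.376 ≤ PN ≤ 0.898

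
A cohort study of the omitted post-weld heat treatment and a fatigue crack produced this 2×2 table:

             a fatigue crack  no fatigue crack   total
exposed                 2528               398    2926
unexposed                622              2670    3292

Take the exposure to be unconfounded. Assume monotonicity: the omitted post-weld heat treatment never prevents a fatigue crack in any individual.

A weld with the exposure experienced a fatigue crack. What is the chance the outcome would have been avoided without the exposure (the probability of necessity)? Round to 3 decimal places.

p₁ = P(outcome | exposed) = 2528/2926 = 0.86398
p₀ = P(outcome | unexposed) = 622/3292 = 0.18894
Under exogeneity and monotonicity, PN = (p₁ − p₀)/p₁.
PN = (0.86398 − 0.18894) / 0.86398 ≈ 0.7813

PN ≈ 0.781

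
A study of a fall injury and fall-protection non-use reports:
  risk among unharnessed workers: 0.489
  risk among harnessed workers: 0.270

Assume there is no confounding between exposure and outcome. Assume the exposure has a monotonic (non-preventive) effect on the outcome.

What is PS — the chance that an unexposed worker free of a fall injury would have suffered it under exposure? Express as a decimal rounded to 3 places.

PS ≈ 0.300

Let p₁ = 0.489, p₀ = 0.27.
Under exogeneity and monotonicity, PS = (p₁ − p₀) / (1 − p₀).
PS = (0.489 − 0.27) / (1 − 0.27) = 0.219 / 0.73 ≈ 0.3000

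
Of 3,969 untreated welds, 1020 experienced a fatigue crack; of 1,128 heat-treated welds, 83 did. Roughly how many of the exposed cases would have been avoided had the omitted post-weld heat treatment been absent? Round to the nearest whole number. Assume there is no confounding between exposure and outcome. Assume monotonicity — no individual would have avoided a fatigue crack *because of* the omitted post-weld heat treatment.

p₁ = P(outcome | exposed) = 1020/3969 = 0.25699
p₀ = P(outcome | unexposed) = 83/1128 = 0.073582
PN = (p₁ − p₀)/p₁ = (0.25699 − 0.073582) / 0.25699 ≈ 0.71368.
Attributable cases ≈ PN × (exposed cases) = 0.71368 × 1020 ≈ 727.95.

about 728 cases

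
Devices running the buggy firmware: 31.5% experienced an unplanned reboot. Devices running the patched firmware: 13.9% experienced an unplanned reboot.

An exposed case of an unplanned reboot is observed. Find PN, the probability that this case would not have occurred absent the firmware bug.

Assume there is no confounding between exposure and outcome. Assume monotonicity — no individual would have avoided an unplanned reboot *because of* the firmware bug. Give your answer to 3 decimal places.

p₁ = 0.315, p₀ = 0.139.
Under exogeneity and monotonicity, PN = (p₁ − p₀) / p₁.
PN = (0.315 − 0.139) / 0.315 = 0.176 / 0.315 ≈ 0.5587

PN ≈ 0.559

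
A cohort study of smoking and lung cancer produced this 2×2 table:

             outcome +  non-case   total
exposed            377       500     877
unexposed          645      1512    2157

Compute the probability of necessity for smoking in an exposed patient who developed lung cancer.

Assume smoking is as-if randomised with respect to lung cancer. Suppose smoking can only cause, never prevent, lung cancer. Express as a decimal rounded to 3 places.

p₁ = P(outcome | exposed) = 377/877 = 0.42987
p₀ = P(outcome | unexposed) = 645/2157 = 0.29903
Under exogeneity and monotonicity, PN = (p₁ − p₀) / p₁.
PN = (0.42987 − 0.29903) / 0.42987 = 0.13085 / 0.42987 ≈ 0.3044

PN ≈ 0.304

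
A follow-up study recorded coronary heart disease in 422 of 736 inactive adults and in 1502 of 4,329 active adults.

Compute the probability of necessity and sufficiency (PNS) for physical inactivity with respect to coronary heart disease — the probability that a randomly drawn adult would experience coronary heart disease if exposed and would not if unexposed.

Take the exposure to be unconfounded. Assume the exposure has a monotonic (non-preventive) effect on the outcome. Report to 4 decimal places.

p₁ = P(outcome | exposed) = 422/736 = 0.57337
p₀ = P(outcome | unexposed) = 1502/4329 = 0.34696
Under exogeneity and monotonicity, PNS = p₁ − p₀.
PNS = 0.57337 − 0.34696 = 0.22641

PNS ≈ 0.2264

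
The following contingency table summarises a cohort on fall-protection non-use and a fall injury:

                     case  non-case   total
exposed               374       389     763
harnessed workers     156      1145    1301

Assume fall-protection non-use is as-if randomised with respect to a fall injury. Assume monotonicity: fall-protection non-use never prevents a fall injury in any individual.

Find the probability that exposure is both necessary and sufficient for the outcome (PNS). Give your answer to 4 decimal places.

PNS ≈ 0.3703

p₁ = P(outcome | exposed) = 374/763 = 0.49017
p₀ = P(outcome | unexposed) = 156/1301 = 0.11991
Under exogeneity and monotonicity, PNS = p₁ − p₀.
PNS = 0.49017 − 0.11991 = 0.37026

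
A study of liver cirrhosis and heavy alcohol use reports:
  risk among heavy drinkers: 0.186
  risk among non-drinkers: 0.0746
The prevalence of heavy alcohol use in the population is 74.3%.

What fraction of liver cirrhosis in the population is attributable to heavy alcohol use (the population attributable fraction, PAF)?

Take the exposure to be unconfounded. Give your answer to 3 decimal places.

PAF ≈ 0.526

Let p₁ = 0.186, p₀ = 0.0746.
Overall risk P(Y=1) = π·p₁ + (1−π)·p₀ = 0.743×0.186 + 0.257×0.0746 = 0.15737.
Under exogeneity, PAF = [P(Y=1) − p₀] / P(Y=1).
PAF = (0.15737 − 0.0746) / 0.15737 ≈ 0.5260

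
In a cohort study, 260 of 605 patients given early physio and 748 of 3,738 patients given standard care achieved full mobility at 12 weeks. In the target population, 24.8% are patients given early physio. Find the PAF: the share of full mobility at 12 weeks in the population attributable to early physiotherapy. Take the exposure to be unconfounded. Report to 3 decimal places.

p₁ = P(outcome | exposed) = 260/605 = 0.42975
p₀ = P(outcome | unexposed) = 748/3738 = 0.20011
Overall risk P(Y=1) = π·p₁ + (1−π)·p₀ = 0.248×0.42975 + 0.752×0.20011 = 0.25706.
Under exogeneity, PAF = [P(Y=1) − p₀] / P(Y=1).
PAF = (0.25706 − 0.20011) / 0.25706 ≈ 0.2216

PAF ≈ 0.222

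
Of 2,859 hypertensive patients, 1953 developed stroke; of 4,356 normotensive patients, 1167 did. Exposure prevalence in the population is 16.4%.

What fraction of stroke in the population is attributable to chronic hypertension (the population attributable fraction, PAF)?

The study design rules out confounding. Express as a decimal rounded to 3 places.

PAF ≈ 0.203

p₁ = P(outcome | exposed) = 1953/2859 = 0.68311
p₀ = P(outcome | unexposed) = 1167/4356 = 0.26791
Overall risk P(Y=1) = π·p₁ + (1−π)·p₀ = 0.164×0.68311 + 0.836×0.26791 = 0.336.
Under exogeneity, PAF = [P(Y=1) − p₀] / P(Y=1).
PAF = (0.336 − 0.26791) / 0.336 ≈ 0.2027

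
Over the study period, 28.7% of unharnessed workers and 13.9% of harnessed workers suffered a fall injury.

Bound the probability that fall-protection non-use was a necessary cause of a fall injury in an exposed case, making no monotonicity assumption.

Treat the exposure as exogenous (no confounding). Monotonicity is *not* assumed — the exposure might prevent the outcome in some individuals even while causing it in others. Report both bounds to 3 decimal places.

0.516 ≤ PN ≤ 1.000

p₁ = 0.287, p₀ = 0.139.
Under exogeneity alone the bounds on PN are max{0,(p₁−p₀)/p₁} ≤ PN ≤ min{1,(1−p₀)/p₁}.
  lower = (p₁ − p₀)/p₁ = 0.148 / 0.287 ≈ 0.5157
  upper = min{1, (1 − p₀)/p₁} = 0.861 / 0.287 ≈ 3.0000 → capped at 1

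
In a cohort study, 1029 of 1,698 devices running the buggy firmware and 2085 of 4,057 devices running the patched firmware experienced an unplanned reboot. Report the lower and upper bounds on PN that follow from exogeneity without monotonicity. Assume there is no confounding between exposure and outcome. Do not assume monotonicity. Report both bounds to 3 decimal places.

0.152 ≤ PN ≤ 0.802

p₁ = P(outcome | exposed) = 1029/1698 = 0.60601
p₀ = P(outcome | unexposed) = 2085/4057 = 0.51393
Under exogeneity alone the bounds on PN are max{0,(p₁−p₀)/p₁} ≤ PN ≤ min{1,(1−p₀)/p₁}.
  lower = (p₁ − p₀)/p₁ = 0.092081 / 0.60601 ≈ 0.1519
  upper = min{1, (1 − p₀)/p₁} = 0.48607 / 0.60601 ≈ 0.8021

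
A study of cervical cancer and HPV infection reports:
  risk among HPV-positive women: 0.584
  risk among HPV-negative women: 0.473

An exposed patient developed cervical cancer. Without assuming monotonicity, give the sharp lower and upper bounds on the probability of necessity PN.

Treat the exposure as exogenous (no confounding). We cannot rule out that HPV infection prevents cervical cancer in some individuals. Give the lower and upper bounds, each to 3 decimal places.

0.190 ≤ PN ≤ 0.902

Let p₁ = 0.584, p₀ = 0.473.
Under exogeneity alone the bounds on PN are max{0,(p₁−p₀)/p₁} ≤ PN ≤ min{1,(1−p₀)/p₁}.
  lower = (p₁ − p₀)/p₁ = 0.111 / 0.584 ≈ 0.1901
  upper = min{1, (1 − p₀)/p₁} = 0.527 / 0.584 ≈ 0.9024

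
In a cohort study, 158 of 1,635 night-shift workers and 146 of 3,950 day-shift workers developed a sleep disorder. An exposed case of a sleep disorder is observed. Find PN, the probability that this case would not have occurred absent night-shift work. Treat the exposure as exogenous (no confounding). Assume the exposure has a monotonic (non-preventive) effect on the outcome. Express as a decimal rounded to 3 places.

PN ≈ 0.618

p₁ = P(outcome | exposed) = 158/1635 = 0.096636
p₀ = P(outcome | unexposed) = 146/3950 = 0.036962
Under exogeneity and monotonicity, PN = (p₁ − p₀) / p₁.
PN = (0.096636 − 0.036962) / 0.096636 = 0.059674 / 0.096636 ≈ 0.6175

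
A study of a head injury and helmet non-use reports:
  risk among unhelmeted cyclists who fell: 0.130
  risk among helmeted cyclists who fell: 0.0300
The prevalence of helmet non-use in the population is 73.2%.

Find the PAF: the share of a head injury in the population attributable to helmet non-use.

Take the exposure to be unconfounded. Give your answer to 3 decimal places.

Let p₁ = 0.13, p₀ = 0.03.
Overall risk P(Y=1) = π·p₁ + (1−π)·p₀ = 0.732×0.13 + 0.268×0.03 = 0.1032.
Under exogeneity, PAF = [P(Y=1) − p₀] / P(Y=1).
PAF = (0.1032 − 0.03) / 0.1032 ≈ 0.7093

PAF ≈ 0.709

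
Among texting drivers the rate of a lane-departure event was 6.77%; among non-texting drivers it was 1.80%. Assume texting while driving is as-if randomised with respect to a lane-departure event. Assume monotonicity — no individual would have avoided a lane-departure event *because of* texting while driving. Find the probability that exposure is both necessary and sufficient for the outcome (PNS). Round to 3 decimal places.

PNS ≈ 0.050

p₁ = 0.0677, p₀ = 0.018.
Under exogeneity and monotonicity, PNS = p₁ − p₀.
PNS = 0.0677 − 0.018 = 0.0497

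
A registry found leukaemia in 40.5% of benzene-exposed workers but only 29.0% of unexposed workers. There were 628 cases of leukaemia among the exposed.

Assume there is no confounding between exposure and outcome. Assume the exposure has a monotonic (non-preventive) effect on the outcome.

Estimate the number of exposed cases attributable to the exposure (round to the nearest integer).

p₁ = 0.405, p₀ = 0.29.
PN = (p₁ − p₀)/p₁ = (0.405 − 0.29) / 0.405 ≈ 0.28395.
Attributable cases ≈ PN × (exposed cases) = 0.28395 × 628 ≈ 178.32.

about 178 cases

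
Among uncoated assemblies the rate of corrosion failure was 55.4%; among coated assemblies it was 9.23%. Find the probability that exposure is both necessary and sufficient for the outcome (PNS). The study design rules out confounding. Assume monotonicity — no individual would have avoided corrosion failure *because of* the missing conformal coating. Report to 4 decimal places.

p₁ = 0.554, p₀ = 0.0923.
Under exogeneity and monotonicity, PNS = p₁ − p₀.
PNS = 0.554 − 0.0923 = 0.4617

PNS ≈ 0.4617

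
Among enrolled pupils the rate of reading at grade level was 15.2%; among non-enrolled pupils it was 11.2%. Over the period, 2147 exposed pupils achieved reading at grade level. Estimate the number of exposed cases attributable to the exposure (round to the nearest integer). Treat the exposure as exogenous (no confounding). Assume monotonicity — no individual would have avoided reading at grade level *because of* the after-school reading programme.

p₁ = 0.152, p₀ = 0.112.
PN = (p₁ − p₀)/p₁ = (0.152 − 0.112) / 0.152 ≈ 0.26316.
Attributable cases ≈ PN × (exposed cases) = 0.26316 × 2147 ≈ 565.00.

about 565 cases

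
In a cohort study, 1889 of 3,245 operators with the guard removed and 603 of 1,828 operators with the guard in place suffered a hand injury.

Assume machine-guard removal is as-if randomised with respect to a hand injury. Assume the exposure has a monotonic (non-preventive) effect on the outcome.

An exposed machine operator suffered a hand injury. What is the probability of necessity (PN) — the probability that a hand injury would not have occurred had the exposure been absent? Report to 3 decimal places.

PN ≈ 0.433

p₁ = P(outcome | exposed) = 1889/3245 = 0.58213
p₀ = P(outcome | unexposed) = 603/1828 = 0.32987
Under exogeneity and monotonicity, PN = (p₁ − p₀) / p₁.
PN = (0.58213 − 0.32987) / 0.58213 = 0.25226 / 0.58213 ≈ 0.4333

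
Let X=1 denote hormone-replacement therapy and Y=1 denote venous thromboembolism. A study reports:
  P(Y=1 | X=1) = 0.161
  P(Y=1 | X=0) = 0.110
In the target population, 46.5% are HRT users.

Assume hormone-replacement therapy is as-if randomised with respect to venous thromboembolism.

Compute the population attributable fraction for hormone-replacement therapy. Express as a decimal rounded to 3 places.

PAF ≈ 0.177

Let p₁ = 0.161, p₀ = 0.11.
Overall risk P(Y=1) = π·p₁ + (1−π)·p₀ = 0.465×0.161 + 0.535×0.11 = 0.13372.
Under exogeneity, PAF = [P(Y=1) − p₀] / P(Y=1).
PAF = (0.13372 − 0.11) / 0.13372 ≈ 0.1774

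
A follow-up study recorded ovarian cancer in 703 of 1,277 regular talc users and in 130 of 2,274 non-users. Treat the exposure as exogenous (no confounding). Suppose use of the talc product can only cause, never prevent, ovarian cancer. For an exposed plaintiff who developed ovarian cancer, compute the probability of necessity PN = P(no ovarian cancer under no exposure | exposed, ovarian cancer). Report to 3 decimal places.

PN ≈ 0.896

p₁ = P(outcome | exposed) = 703/1277 = 0.55051
p₀ = P(outcome | unexposed) = 130/2274 = 0.057168
Under exogeneity and monotonicity, PN = (p₁ − p₀) / p₁.
PN = (0.55051 − 0.057168) / 0.55051 = 0.49334 / 0.55051 ≈ 0.8962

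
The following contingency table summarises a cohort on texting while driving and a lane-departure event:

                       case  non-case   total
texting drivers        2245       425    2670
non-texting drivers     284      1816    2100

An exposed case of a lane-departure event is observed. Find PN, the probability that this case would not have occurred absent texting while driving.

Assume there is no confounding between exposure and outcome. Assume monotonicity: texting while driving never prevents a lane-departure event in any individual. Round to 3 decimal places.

PN ≈ 0.839

p₁ = P(outcome | exposed) = 2245/2670 = 0.84082
p₀ = P(outcome | unexposed) = 284/2100 = 0.13524
Under exogeneity and monotonicity, PN = (p₁ − p₀) / p₁.
PN = (0.84082 − 0.13524) / 0.84082 = 0.70559 / 0.84082 ≈ 0.8392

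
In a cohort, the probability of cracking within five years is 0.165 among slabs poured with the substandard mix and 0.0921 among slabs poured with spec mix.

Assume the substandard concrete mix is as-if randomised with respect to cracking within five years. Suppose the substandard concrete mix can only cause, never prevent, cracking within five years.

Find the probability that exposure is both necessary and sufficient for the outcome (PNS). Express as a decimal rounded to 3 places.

PNS ≈ 0.073

Let p₁ = 0.165, p₀ = 0.0921.
Under exogeneity and monotonicity, PNS = p₁ − p₀.
PNS = 0.165 − 0.0921 = 0.0729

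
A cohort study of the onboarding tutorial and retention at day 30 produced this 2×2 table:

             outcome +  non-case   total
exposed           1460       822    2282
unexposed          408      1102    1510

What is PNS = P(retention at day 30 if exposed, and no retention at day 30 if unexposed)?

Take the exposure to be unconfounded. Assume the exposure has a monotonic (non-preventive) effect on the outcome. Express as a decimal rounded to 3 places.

p₁ = P(outcome | exposed) = 1460/2282 = 0.63979
p₀ = P(outcome | unexposed) = 408/1510 = 0.2702
Under exogeneity and monotonicity, PNS = p₁ − p₀.
PNS = 0.63979 − 0.2702 = 0.36959

PNS ≈ 0.370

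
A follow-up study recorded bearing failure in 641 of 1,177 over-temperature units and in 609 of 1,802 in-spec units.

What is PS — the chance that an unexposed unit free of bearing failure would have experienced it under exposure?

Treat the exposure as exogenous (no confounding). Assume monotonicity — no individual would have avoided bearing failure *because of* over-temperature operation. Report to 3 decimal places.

PS ≈ 0.312

p₁ = P(outcome | exposed) = 641/1177 = 0.5446
p₀ = P(outcome | unexposed) = 609/1802 = 0.33796
Under exogeneity and monotonicity, PS = (p₁ − p₀) / (1 − p₀).
PS = (0.5446 − 0.33796) / (1 − 0.33796) = 0.20665 / 0.66204 ≈ 0.3121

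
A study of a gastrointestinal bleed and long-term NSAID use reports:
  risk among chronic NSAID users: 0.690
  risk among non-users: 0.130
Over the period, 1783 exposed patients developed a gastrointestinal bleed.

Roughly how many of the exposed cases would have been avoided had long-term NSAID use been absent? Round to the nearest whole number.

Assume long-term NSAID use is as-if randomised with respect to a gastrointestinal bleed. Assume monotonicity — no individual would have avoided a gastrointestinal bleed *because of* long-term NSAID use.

about 1447 cases

Let p₁ = 0.69, p₀ = 0.13.
PN = (p₁ − p₀)/p₁ = (0.69 − 0.13) / 0.69 ≈ 0.81159.
Attributable cases ≈ PN × (exposed cases) = 0.81159 × 1783 ≈ 1447.07.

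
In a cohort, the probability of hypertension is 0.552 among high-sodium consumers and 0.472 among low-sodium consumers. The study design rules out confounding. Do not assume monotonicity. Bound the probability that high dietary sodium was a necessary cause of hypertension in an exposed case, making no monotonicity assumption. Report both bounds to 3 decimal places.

0.145 ≤ PN ≤ 0.957

Let p₁ = 0.552, p₀ = 0.472.
Under exogeneity alone the bounds on PN are max{0,(p₁−p₀)/p₁} ≤ PN ≤ min{1,(1−p₀)/p₁}.
  lower = (p₁ − p₀)/p₁ = 0.08 / 0.552 ≈ 0.1449
  upper = min{1, (1 − p₀)/p₁} = 0.528 / 0.552 ≈ 0.9565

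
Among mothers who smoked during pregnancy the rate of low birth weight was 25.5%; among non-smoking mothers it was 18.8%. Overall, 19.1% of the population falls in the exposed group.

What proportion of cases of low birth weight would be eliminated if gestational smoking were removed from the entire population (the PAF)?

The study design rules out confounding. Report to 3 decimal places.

p₁ = 0.255, p₀ = 0.188.
Overall risk P(Y=1) = π·p₁ + (1−π)·p₀ = 0.191×0.255 + 0.809×0.188 = 0.2008.
Under exogeneity, PAF = [P(Y=1) − p₀] / P(Y=1).
PAF = (0.2008 − 0.188) / 0.2008 ≈ 0.0637

PAF ≈ 0.064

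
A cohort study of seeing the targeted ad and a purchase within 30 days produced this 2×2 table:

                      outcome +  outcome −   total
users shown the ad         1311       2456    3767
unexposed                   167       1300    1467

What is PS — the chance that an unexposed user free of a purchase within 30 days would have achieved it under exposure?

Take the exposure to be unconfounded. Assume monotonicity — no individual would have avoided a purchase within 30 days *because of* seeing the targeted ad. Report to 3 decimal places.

PS ≈ 0.264

p₁ = P(outcome | exposed) = 1311/3767 = 0.34802
p₀ = P(outcome | unexposed) = 167/1467 = 0.11384
Under exogeneity and monotonicity, PS = (p₁ − p₀) / (1 − p₀).
PS = (0.34802 − 0.11384) / (1 − 0.11384) = 0.23418 / 0.88616 ≈ 0.2643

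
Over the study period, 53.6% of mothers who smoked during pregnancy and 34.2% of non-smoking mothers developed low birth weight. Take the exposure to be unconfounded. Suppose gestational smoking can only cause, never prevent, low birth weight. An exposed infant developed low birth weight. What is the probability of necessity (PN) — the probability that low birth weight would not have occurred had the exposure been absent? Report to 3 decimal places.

PN ≈ 0.362

p₁ = 0.536, p₀ = 0.342.
Under exogeneity and monotonicity, PN = (p₁ − p₀) / p₁.
PN = (0.536 − 0.342) / 0.536 = 0.194 / 0.536 ≈ 0.3619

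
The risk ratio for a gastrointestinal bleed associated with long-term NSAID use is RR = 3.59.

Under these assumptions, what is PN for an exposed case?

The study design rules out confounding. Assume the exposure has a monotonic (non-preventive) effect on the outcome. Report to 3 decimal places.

Under exogeneity and monotonicity, PN = (RR − 1) / RR = 1 − 1/RR.
PN = (3.59 − 1) / 3.59 = 2.59 / 3.59 ≈ 0.7214

PN ≈ 0.721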